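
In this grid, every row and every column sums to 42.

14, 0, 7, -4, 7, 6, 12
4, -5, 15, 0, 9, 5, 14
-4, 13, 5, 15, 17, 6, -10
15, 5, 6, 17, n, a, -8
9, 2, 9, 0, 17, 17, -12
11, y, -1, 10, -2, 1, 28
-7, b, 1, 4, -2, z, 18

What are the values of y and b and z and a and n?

Column 5: 7 + 9 + 17 + 17 − 2 − 2 = 46, so its missing entry is 42 − 46 = -4.
Row 6: 11 − 1 + 10 − 2 + 1 + 28 = 47, so its missing entry is 42 − 47 = -5.
Column 2: 0 − 5 + 13 + 5 + 2 − 5 = 10, so its missing entry is 42 − 10 = 32.
Row 7: -7 + 32 + 1 + 4 − 2 + 18 = 46, so its missing entry is 42 − 46 = -4.
Row 4: 15 + 5 + 6 + 17 − 4 − 8 = 31, so its missing entry is 42 − 31 = 11.

y = -5, b = 32, z = -4, a = 11, n = -4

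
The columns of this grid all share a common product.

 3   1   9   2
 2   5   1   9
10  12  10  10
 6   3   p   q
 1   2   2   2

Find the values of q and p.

q = 1, p = 2

Columns 1 and 2 each multiply to 360, so every column has product 360.
Column 4: 2×9×10×2 = 360, so the missing entry is 360 ÷ 360 = 1.
Column 3: 9×1×10×2 = 180, so the missing entry is 360 ÷ 180 = 2.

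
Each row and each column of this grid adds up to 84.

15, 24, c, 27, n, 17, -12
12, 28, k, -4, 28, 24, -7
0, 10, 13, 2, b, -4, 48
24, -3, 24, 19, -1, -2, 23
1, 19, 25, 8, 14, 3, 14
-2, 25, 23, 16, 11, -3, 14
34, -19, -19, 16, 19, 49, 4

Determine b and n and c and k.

b = 15, n = -2, c = 15, k = 3

The known cells in row 3 total 69, leaving 84 − 69 = 15 for the blank.
The known cells in row 2 total 81, leaving 84 − 81 = 3 for the blank.
The known cells in column 5 total 86, leaving 84 − 86 = -2 for the blank.
The known cells in row 1 total 69, leaving 84 − 69 = 15 for the blank.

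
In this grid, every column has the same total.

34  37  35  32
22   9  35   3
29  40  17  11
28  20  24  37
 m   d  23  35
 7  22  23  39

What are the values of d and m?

Column 3 sums to 157 and so does column 4; that's the common total.
In column 2 the known cells total 128, leaving 157 − 128 = 29.
In column 1 the known cells total 120, leaving 157 − 120 = 37.

d = 29, m = 37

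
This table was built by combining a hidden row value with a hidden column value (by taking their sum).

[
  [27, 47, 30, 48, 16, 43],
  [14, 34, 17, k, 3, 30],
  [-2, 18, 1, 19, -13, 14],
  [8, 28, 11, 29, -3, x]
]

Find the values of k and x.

k = 35, x = 24

The difference between any two rows is the same in every column — this is an addition table with the headers hidden.
Row 2 minus row 1 is 14 − 27 = -13, so its entry in column 4 is 48 + (-13) = 35.
Row 4 minus row 1 is 8 − 27 = -19, so its entry in column 6 is 43 + (-19) = 24.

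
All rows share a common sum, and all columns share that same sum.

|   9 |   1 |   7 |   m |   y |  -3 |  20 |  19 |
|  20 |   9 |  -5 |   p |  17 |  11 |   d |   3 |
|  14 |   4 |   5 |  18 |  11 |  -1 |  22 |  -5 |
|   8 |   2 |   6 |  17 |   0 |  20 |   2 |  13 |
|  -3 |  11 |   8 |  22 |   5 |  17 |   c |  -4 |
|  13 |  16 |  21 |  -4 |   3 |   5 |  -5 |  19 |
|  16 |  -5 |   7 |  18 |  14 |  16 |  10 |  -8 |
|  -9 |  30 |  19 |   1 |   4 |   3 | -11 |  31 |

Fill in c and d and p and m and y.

Rows 3 and 4 both sum to 68, so that's the common total.
Column 5 has 17 + 11 + 0 + 5 + 3 + 14 + 4 = 54; the blank must be 68 − 54 = 14.
Row 5 has -3 + 11 + 8 + 22 + 5 + 17 − 4 = 56; the blank must be 68 − 56 = 12.
Row 1 has 9 + 1 + 7 + 14 − 3 + 20 + 19 = 67; the blank must be 68 − 67 = 1.
Column 7 has 20 + 22 + 2 + 12 − 5 + 10 − 11 = 50; the blank must be 68 − 50 = 18.
Row 2 has 20 + 9 − 5 + 17 + 11 + 18 + 3 = 73; the blank must be 68 − 73 = -5.

c = 12, d = 18, p = -5, m = 1, y = 14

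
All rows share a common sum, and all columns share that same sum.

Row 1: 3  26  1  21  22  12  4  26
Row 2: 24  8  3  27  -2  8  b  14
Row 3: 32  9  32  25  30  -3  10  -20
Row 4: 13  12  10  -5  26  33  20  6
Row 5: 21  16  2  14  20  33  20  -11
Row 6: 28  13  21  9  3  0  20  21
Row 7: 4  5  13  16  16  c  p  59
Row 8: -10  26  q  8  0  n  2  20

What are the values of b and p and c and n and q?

Rows 1 and 3 both sum to 115, so that's the common total.
The known cells in column 3 total 82, leaving 115 − 82 = 33 for the blank.
The known cells in row 2 total 82, leaving 115 − 82 = 33 for the blank.
The known cells in column 7 total 109, leaving 115 − 109 = 6 for the blank.
The known cells in row 7 total 119, leaving 115 − 119 = -4 for the blank.
The known cells in row 8 total 79, leaving 115 − 79 = 36 for the blank.

b = 33, p = 6, c = -4, n = 36, q = 33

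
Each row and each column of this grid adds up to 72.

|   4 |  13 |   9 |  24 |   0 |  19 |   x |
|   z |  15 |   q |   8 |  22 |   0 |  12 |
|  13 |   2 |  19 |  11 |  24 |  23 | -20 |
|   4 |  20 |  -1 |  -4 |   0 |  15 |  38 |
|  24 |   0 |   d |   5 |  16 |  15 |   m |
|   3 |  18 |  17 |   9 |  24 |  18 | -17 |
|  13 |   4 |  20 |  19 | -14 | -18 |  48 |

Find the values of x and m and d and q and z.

x = 3, m = 8, d = 4, q = 4, z = 11

The known cells in row 1 total 69, leaving 72 − 69 = 3 for the blank.
The known cells in column 7 total 64, leaving 72 − 64 = 8 for the blank.
The known cells in row 5 total 68, leaving 72 − 68 = 4 for the blank.
The known cells in column 3 total 68, leaving 72 − 68 = 4 for the blank.
The known cells in row 2 total 61, leaving 72 − 61 = 11 for the blank.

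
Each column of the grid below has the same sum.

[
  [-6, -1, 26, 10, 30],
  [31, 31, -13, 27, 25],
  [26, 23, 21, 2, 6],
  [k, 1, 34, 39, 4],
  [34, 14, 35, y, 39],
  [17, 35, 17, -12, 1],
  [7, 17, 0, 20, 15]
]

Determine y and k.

y = 34, k = 11

Columns 2 and 3 both add up to 120, so every column sums to 120.
Column 4: 10 + 27 + 2 + 39 − 12 + 20 = 86, so the missing entry is 120 − 86 = 34.
Column 1: -6 + 31 + 26 + 34 + 17 + 7 = 109, so the missing entry is 120 − 109 = 11.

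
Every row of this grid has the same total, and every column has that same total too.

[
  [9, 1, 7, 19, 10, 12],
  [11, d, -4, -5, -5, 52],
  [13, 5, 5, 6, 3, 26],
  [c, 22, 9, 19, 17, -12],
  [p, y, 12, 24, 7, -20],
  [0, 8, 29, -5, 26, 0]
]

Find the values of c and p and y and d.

c = 3, p = 22, y = 13, d = 9

Rows 1 and 3 both sum to 58, so that's the common total.
The known cells in row 2 total 49, leaving 58 − 49 = 9 for the blank.
The known cells in column 2 total 45, leaving 58 − 45 = 13 for the blank.
The known cells in row 5 total 36, leaving 58 − 36 = 22 for the blank.
The known cells in row 4 total 55, leaving 58 − 55 = 3 for the blank.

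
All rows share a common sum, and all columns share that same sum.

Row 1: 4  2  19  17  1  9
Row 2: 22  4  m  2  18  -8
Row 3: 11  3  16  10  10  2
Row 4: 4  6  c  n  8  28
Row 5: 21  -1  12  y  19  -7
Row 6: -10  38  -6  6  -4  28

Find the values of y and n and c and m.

Rows 1 and 3 both sum to 52, so that's the common total.
Row 2: 22 + 4 + 2 + 18 − 8 = 38, so its missing entry is 52 − 38 = 14.
Column 3: 19 + 14 + 16 + 12 − 6 = 55, so its missing entry is 52 − 55 = -3.
Row 4: 4 + 6 − 3 + 8 + 28 = 43, so its missing entry is 52 − 43 = 9.
Row 5: 21 − 1 + 12 + 19 − 7 = 44, so its missing entry is 52 − 44 = 8.

y = 8, n = 9, c = -3, m = 14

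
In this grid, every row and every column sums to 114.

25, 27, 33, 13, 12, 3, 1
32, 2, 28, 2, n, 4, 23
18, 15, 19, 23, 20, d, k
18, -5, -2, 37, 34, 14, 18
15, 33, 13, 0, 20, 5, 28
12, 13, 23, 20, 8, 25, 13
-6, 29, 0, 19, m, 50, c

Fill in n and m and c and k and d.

Row 2: 32 + 2 + 28 + 2 + 4 + 23 = 91, so its missing entry is 114 − 91 = 23.
Column 5: 12 + 23 + 20 + 34 + 20 + 8 = 117, so its missing entry is 114 − 117 = -3.
Row 7: -6 + 29 + 0 + 19 − 3 + 50 = 89, so its missing entry is 114 − 89 = 25.
Column 7: 1 + 23 + 18 + 28 + 13 + 25 = 108, so its missing entry is 114 − 108 = 6.
Row 3: 18 + 15 + 19 + 23 + 20 + 6 = 101, so its missing entry is 114 − 101 = 13.

n = 23, m = -3, c = 25, k = 6, d = 13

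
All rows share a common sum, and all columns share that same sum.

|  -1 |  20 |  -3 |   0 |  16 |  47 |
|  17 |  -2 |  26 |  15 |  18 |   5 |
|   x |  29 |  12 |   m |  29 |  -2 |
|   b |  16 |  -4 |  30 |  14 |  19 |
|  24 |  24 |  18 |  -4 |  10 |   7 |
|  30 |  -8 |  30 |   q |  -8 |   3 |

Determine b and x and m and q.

b = 4, x = 5, m = 6, q = 32

Rows 1 and 2 both sum to 79, so that's the common total.
Row 6: 30 − 8 + 30 − 8 + 3 = 47, so its missing entry is 79 − 47 = 32.
Column 4: 0 + 15 + 30 − 4 + 32 = 73, so its missing entry is 79 − 73 = 6.
Row 3: 29 + 12 + 6 + 29 − 2 = 74, so its missing entry is 79 − 74 = 5.
Row 4: 16 − 4 + 30 + 14 + 19 = 75, so its missing entry is 79 − 75 = 4.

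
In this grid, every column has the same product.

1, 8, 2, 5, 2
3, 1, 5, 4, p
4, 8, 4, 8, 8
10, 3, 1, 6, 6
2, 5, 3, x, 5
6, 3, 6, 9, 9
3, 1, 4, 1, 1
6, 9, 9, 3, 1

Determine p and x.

p = 6, x = 1

Columns 1 and 3 each multiply to 25920, so every column has product 25920.
Column 5: 2×8×6×5×9×1×1 = 4320, so the missing entry is 25920 ÷ 4320 = 6.
Column 4: 5×4×8×6×9×1×3 = 25920, so the missing entry is 25920 ÷ 25920 = 1.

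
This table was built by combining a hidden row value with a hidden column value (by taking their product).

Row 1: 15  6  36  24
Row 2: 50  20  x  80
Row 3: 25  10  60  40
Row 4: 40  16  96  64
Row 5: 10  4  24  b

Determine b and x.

b = 16, x = 120

Each row is a constant multiple of every other row — this is a multiplication table with the headers hidden.
Row 5 is 10/15 = 2/3 times row 1, so its entry in column 4 is 24 × 2/3 = 16.
Row 2 is 50/15 = 10/3 times row 1, so its entry in column 3 is 36 × 10/3 = 120.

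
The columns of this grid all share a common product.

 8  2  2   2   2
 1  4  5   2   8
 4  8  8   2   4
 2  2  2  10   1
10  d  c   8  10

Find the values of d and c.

d = 5, c = 4

Columns 1 and 4 each multiply to 640, so every column has product 640.
Column 2: 2×4×8×2 = 128, so the missing entry is 640 ÷ 128 = 5.
Column 3: 2×5×8×2 = 160, so the missing entry is 640 ÷ 160 = 4.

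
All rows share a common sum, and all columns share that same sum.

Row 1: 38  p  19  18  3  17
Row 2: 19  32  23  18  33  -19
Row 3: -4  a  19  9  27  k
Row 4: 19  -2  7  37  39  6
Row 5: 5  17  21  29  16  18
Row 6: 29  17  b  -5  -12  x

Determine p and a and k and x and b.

Rows 2 and 4 both sum to 106, so that's the common total.
Row 1 has 38 + 19 + 18 + 3 + 17 = 95; the blank must be 106 − 95 = 11.
Column 2 has 11 + 32 − 2 + 17 + 17 = 75; the blank must be 106 − 75 = 31.
Row 3 has -4 + 31 + 19 + 9 + 27 = 82; the blank must be 106 − 82 = 24.
Column 6 has 17 − 19 + 24 + 6 + 18 = 46; the blank must be 106 − 46 = 60.
Row 6 has 29 + 17 − 5 − 12 + 60 = 89; the blank must be 106 − 89 = 17.

p = 11, a = 31, k = 24, x = 60, b = 17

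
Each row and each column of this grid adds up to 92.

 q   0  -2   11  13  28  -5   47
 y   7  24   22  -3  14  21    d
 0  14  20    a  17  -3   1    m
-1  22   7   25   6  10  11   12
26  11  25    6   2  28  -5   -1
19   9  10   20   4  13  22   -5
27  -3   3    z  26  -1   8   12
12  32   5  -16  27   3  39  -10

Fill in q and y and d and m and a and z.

Row 1 has 0 − 2 + 11 + 13 + 28 − 5 + 47 = 92; the blank must be 92 − 92 = 0.
Column 1 has 0 + 0 − 1 + 26 + 19 + 27 + 12 = 83; the blank must be 92 − 83 = 9.
Row 2 has 9 + 7 + 24 + 22 − 3 + 14 + 21 = 94; the blank must be 92 − 94 = -2.
Column 8 has 47 − 2 + 12 − 1 − 5 + 12 − 10 = 53; the blank must be 92 − 53 = 39.
Row 3 has 0 + 14 + 20 + 17 − 3 + 1 + 39 = 88; the blank must be 92 − 88 = 4.
Row 7 has 27 − 3 + 3 + 26 − 1 + 8 + 12 = 72; the blank must be 92 − 72 = 20.

q = 0, y = 9, d = -2, m = 39, a = 4, z = 20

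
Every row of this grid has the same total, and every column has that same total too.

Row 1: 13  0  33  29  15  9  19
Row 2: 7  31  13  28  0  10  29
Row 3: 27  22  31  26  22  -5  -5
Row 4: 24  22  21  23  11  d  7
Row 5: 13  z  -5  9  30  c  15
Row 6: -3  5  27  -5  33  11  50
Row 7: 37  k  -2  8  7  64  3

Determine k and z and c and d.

Rows 1 and 2 both sum to 118, so that's the common total.
Row 7: 37 − 2 + 8 + 7 + 64 + 3 = 117, so its missing entry is 118 − 117 = 1.
Column 2: 0 + 31 + 22 + 22 + 5 + 1 = 81, so its missing entry is 118 − 81 = 37.
Row 5: 13 + 37 − 5 + 9 + 30 + 15 = 99, so its missing entry is 118 − 99 = 19.
Row 4: 24 + 22 + 21 + 23 + 11 + 7 = 108, so its missing entry is 118 − 108 = 10.

k = 1, z = 37, c = 19, d = 10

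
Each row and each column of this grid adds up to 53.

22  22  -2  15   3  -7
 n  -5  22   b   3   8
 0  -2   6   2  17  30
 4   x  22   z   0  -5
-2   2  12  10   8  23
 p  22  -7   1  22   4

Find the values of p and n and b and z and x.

The known cells in column 2 total 39, leaving 53 − 39 = 14 for the blank.
The known cells in row 4 total 35, leaving 53 − 35 = 18 for the blank.
The known cells in row 6 total 42, leaving 53 − 42 = 11 for the blank.
The known cells in column 1 total 35, leaving 53 − 35 = 18 for the blank.
The known cells in row 2 total 46, leaving 53 − 46 = 7 for the blank.

p = 11, n = 18, b = 7, z = 18, x = 14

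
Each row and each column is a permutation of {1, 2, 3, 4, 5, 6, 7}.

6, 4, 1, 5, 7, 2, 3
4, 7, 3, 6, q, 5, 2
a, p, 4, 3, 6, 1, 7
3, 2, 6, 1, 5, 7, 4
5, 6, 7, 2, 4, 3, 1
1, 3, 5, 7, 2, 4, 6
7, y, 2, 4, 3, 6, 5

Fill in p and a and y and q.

p = 5, a = 2, y = 1, q = 1

Cell (7,2): row 7 already has {2, 3, 4, 5, 6, 7} → 1.
At (row 3, col 1): column 1 already has {1, 3, 4, 5, 6, 7}, so the value is 2.
Cell (3,2): row 3 already has {1, 2, 3, 4, 6, 7} → 5.
Cell (2,5): row 2 already has {2, 3, 4, 5, 6, 7} → 1.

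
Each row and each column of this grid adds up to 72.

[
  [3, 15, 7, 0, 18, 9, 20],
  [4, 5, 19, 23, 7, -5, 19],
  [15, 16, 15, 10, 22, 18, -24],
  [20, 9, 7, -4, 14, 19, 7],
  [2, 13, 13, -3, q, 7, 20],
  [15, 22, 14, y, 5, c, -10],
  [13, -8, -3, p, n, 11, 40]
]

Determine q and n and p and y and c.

Row 5 has 2 + 13 + 13 − 3 + 7 + 20 = 52; the blank must be 72 − 52 = 20.
Column 6 has 9 − 5 + 18 + 19 + 7 + 11 = 59; the blank must be 72 − 59 = 13.
Column 5 has 18 + 7 + 22 + 14 + 20 + 5 = 86; the blank must be 72 − 86 = -14.
Row 6 has 15 + 22 + 14 + 5 + 13 − 10 = 59; the blank must be 72 − 59 = 13.
Row 7 has 13 − 8 − 3 − 14 + 11 + 40 = 39; the blank must be 72 − 39 = 33.

q = 20, n = -14, p = 33, y = 13, c = 13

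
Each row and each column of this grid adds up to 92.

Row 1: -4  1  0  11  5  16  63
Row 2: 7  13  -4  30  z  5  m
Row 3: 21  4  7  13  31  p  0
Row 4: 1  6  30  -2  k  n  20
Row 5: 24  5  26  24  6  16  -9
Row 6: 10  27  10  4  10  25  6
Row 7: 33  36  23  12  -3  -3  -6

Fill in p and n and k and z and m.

Column 7: 63 + 0 + 20 − 9 + 6 − 6 = 74, so its missing entry is 92 − 74 = 18.
Row 2: 7 + 13 − 4 + 30 + 5 + 18 = 69, so its missing entry is 92 − 69 = 23.
Column 5: 5 + 23 + 31 + 6 + 10 − 3 = 72, so its missing entry is 92 − 72 = 20.
Row 3: 21 + 4 + 7 + 13 + 31 + 0 = 76, so its missing entry is 92 − 76 = 16.
Row 4: 1 + 6 + 30 − 2 + 20 + 20 = 75, so its missing entry is 92 − 75 = 17.

p = 16, n = 17, k = 20, z = 23, m = 18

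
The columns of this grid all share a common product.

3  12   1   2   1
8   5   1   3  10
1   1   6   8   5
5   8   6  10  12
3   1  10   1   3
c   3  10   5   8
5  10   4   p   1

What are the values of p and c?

Columns 2 and 5 each multiply to 14400, so every column has product 14400.
Column 4: 2×3×8×10×1×5 = 2400, so the missing entry is 14400 ÷ 2400 = 6.
Column 1: 3×8×1×5×3×5 = 1800, so the missing entry is 14400 ÷ 1800 = 8.

p = 6, c = 8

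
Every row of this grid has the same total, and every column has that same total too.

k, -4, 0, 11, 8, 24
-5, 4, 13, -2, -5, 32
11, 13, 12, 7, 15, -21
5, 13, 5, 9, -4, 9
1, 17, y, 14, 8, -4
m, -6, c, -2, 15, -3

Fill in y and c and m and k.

Rows 2 and 3 both sum to 37, so that's the common total.
The known cells in row 1 total 39, leaving 37 − 39 = -2 for the blank.
The known cells in column 1 total 10, leaving 37 − 10 = 27 for the blank.
The known cells in row 5 total 36, leaving 37 − 36 = 1 for the blank.
The known cells in row 6 total 31, leaving 37 − 31 = 6 for the blank.

y = 1, c = 6, m = 27, k = -2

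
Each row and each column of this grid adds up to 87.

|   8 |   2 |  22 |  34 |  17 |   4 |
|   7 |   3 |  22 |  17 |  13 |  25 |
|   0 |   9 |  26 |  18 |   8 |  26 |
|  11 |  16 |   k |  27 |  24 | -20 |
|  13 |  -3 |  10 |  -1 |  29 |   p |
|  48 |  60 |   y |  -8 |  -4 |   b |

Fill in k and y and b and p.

k = 29, y = -22, b = 13, p = 39

The known cells in row 5 total 48, leaving 87 − 48 = 39 for the blank.
The known cells in row 4 total 58, leaving 87 − 58 = 29 for the blank.
The known cells in column 6 total 74, leaving 87 − 74 = 13 for the blank.
The known cells in row 6 total 109, leaving 87 − 109 = -22 for the blank.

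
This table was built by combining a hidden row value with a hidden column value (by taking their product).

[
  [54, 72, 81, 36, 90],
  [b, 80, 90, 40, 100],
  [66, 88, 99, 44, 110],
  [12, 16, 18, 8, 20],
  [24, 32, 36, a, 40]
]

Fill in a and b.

a = 16, b = 60

Each row is a constant multiple of every other row — this is a multiplication table with the headers hidden.
Row 5 is 36/81 = 4/9 times row 1, so its entry in column 4 is 36 × 4/9 = 16.
Row 2 is 90/81 = 10/9 times row 1, so its entry in column 1 is 54 × 10/9 = 60.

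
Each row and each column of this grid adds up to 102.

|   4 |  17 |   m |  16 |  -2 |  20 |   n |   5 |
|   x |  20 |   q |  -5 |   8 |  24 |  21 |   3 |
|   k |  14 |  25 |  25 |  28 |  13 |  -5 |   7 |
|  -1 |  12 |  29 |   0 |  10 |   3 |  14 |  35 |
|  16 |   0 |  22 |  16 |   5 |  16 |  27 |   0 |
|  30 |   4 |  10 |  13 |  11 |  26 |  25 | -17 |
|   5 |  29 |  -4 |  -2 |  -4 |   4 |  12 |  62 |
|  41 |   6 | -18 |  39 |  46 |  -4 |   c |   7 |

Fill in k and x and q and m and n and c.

Row 3: 14 + 25 + 25 + 28 + 13 − 5 + 7 = 107, so its missing entry is 102 − 107 = -5.
Row 8: 41 + 6 − 18 + 39 + 46 − 4 + 7 = 117, so its missing entry is 102 − 117 = -15.
Column 7: 21 − 5 + 14 + 27 + 25 + 12 − 15 = 79, so its missing entry is 102 − 79 = 23.
Row 1: 4 + 17 + 16 − 2 + 20 + 23 + 5 = 83, so its missing entry is 102 − 83 = 19.
Column 3: 19 + 25 + 29 + 22 + 10 − 4 − 18 = 83, so its missing entry is 102 − 83 = 19.
Row 2: 20 + 19 − 5 + 8 + 24 + 21 + 3 = 90, so its missing entry is 102 − 90 = 12.

k = -5, x = 12, q = 19, m = 19, n = 23, c = -15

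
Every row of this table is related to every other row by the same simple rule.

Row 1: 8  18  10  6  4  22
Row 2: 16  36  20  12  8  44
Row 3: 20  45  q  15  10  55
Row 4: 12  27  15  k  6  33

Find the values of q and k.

Each row is a constant multiple of every other row — this is a multiplication table with the headers hidden.
Row 3 is 10/4 = 5/2 times row 1, so its entry in column 3 is 10 × 5/2 = 25.
Row 4 is 6/4 = 3/2 times row 1, so its entry in column 4 is 6 × 3/2 = 9.

q = 25, k = 9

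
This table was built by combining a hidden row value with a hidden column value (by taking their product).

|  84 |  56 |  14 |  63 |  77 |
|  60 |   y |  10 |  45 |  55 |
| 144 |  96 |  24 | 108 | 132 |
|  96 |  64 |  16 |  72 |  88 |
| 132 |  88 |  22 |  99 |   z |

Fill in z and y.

z = 121, y = 40

Each row is a constant multiple of every other row — this is a multiplication table with the headers hidden.
Row 5 is 99/63 = 11/7 times row 1, so its entry in column 5 is 77 × 11/7 = 121.
Row 2 is 45/63 = 5/7 times row 1, so its entry in column 2 is 56 × 5/7 = 40.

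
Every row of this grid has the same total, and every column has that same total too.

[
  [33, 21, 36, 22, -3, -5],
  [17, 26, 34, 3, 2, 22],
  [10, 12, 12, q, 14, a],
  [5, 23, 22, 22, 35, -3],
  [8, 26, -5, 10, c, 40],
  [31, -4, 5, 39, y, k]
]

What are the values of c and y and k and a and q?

c = 25, y = 31, k = 2, a = 48, q = 8

Rows 1 and 2 both sum to 104, so that's the common total.
Row 5: 8 + 26 − 5 + 10 + 40 = 79, so its missing entry is 104 − 79 = 25.
Column 5: -3 + 2 + 14 + 35 + 25 = 73, so its missing entry is 104 − 73 = 31.
Row 6: 31 − 4 + 5 + 39 + 31 = 102, so its missing entry is 104 − 102 = 2.
Column 4: 22 + 3 + 22 + 10 + 39 = 96, so its missing entry is 104 − 96 = 8.
Row 3: 10 + 12 + 12 + 8 + 14 = 56, so its missing entry is 104 − 56 = 48.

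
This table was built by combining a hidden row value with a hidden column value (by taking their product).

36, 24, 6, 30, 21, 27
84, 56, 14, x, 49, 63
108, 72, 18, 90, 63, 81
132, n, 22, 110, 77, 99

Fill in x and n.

Each row is a constant multiple of every other row — this is a multiplication table with the headers hidden.
Row 2 is 63/27 = 7/3 times row 1, so its entry in column 4 is 30 × 7/3 = 70.
Row 4 is 99/27 = 11/3 times row 1, so its entry in column 2 is 24 × 11/3 = 88.

x = 70, n = 88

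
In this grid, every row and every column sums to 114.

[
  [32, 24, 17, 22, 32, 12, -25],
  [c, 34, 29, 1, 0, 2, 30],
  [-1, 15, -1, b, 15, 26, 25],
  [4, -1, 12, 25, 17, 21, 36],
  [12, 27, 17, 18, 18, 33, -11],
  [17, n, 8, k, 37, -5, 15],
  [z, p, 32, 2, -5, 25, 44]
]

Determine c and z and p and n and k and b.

Row 3 has -1 + 15 − 1 + 15 + 26 + 25 = 79; the blank must be 114 − 79 = 35.
Column 4 has 22 + 1 + 35 + 25 + 18 + 2 = 103; the blank must be 114 − 103 = 11.
Row 6 has 17 + 8 + 11 + 37 − 5 + 15 = 83; the blank must be 114 − 83 = 31.
Column 2 has 24 + 34 + 15 − 1 + 27 + 31 = 130; the blank must be 114 − 130 = -16.
Row 7 has -16 + 32 + 2 − 5 + 25 + 44 = 82; the blank must be 114 − 82 = 32.
Row 2 has 34 + 29 + 1 + 0 + 2 + 30 = 96; the blank must be 114 − 96 = 18.

c = 18, z = 32, p = -16, n = 31, k = 11, b = 35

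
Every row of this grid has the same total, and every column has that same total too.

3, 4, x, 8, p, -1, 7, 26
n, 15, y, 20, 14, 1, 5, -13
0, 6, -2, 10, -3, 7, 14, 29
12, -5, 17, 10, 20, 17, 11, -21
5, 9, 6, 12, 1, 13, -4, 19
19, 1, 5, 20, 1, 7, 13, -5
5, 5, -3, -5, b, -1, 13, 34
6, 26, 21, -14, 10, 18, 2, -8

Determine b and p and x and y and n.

b = 13, p = 5, x = 9, y = 8, n = 11

Rows 3 and 4 both sum to 61, so that's the common total.
Row 7 has 5 + 5 − 3 − 5 − 1 + 13 + 34 = 48; the blank must be 61 − 48 = 13.
Column 5 has 14 − 3 + 20 + 1 + 1 + 13 + 10 = 56; the blank must be 61 − 56 = 5.
Row 1 has 3 + 4 + 8 + 5 − 1 + 7 + 26 = 52; the blank must be 61 − 52 = 9.
Column 3 has 9 − 2 + 17 + 6 + 5 − 3 + 21 = 53; the blank must be 61 − 53 = 8.
Row 2 has 15 + 8 + 20 + 14 + 1 + 5 − 13 = 50; the blank must be 61 − 50 = 11.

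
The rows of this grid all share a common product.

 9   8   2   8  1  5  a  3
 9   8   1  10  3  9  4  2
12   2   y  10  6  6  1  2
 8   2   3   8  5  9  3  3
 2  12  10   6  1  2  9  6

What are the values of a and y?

a = 9, y = 9

Rows 2 and 5 each multiply to 155520, so every row has product 155520.
Row 1: 9×8×2×8×1×5×3 = 17280, so the missing entry is 155520 ÷ 17280 = 9.
Row 3: 12×2×10×6×6×1×2 = 17280, so the missing entry is 155520 ÷ 17280 = 9.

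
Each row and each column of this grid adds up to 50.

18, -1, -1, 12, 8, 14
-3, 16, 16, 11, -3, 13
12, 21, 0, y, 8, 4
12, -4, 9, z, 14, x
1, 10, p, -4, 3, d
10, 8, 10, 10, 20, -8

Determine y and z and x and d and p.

y = 5, z = 16, x = 3, d = 24, p = 16

The known cells in column 3 total 34, leaving 50 − 34 = 16 for the blank.
The known cells in row 3 total 45, leaving 50 − 45 = 5 for the blank.
The known cells in row 5 total 26, leaving 50 − 26 = 24 for the blank.
The known cells in column 4 total 34, leaving 50 − 34 = 16 for the blank.
The known cells in row 4 total 47, leaving 50 − 47 = 3 for the blank.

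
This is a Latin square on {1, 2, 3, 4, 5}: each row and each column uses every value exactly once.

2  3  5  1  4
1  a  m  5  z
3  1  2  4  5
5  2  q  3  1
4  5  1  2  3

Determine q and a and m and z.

At (row 2, col 2): column 2 already has {1, 2, 3, 5}, so the value is 4.
Cell (4,3): row 4 already has {1, 2, 3, 5} → 4.
For row 2, column 3: column 3 already has {1, 2, 4, 5}; that leaves 3.
At (row 2, col 5): row 2 already has {1, 3, 4, 5}, so the value is 2.

q = 4, a = 4, m = 3, z = 2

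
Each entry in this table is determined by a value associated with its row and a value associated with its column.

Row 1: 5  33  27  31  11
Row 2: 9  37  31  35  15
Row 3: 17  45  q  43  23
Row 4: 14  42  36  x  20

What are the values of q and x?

The difference between any two rows is the same in every column — this is an addition table with the headers hidden.
Row 3 minus row 1 is 23 − 11 = 12, so its entry in column 3 is 27 + 12 = 39.
Row 4 minus row 1 is 20 − 11 = 9, so its entry in column 4 is 31 + 9 = 40.

q = 39, x = 40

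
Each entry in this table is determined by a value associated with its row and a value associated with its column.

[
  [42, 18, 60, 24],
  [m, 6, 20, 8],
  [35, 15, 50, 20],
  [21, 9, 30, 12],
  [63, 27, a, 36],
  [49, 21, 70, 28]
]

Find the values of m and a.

Each row is a constant multiple of every other row — this is a multiplication table with the headers hidden.
Row 2 is 6/18 = 1/3 times row 1, so its entry in column 1 is 42 × 1/3 = 14.
Row 5 is 27/18 = 3/2 times row 1, so its entry in column 3 is 60 × 3/2 = 90.

m = 14, a = 90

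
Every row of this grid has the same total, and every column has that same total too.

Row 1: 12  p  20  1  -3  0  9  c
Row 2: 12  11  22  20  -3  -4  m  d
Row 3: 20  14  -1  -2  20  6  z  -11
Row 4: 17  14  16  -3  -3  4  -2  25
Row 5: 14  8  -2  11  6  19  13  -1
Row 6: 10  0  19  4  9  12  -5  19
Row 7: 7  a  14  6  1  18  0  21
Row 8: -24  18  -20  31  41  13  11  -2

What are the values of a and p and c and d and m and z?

a = 1, p = 2, c = 27, d = -10, m = 20, z = 22

Rows 4 and 5 both sum to 68, so that's the common total.
The known cells in row 7 total 67, leaving 68 − 67 = 1 for the blank.
The known cells in column 2 total 66, leaving 68 − 66 = 2 for the blank.
The known cells in row 1 total 41, leaving 68 − 41 = 27 for the blank.
The known cells in column 8 total 78, leaving 68 − 78 = -10 for the blank.
The known cells in row 3 total 46, leaving 68 − 46 = 22 for the blank.
The known cells in row 2 total 48, leaving 68 − 48 = 20 for the blank.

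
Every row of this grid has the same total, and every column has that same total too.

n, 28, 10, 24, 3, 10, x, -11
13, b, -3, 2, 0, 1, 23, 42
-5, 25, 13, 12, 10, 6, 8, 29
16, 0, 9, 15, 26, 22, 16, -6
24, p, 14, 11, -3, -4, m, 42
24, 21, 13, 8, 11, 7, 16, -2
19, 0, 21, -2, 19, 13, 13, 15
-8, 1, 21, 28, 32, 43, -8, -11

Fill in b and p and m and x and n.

b = 20, p = 3, m = 11, x = 19, n = 15

Rows 3 and 4 both sum to 98, so that's the common total.
The known cells in column 1 total 83, leaving 98 − 83 = 15 for the blank.
The known cells in row 2 total 78, leaving 98 − 78 = 20 for the blank.
The known cells in row 1 total 79, leaving 98 − 79 = 19 for the blank.
The known cells in column 7 total 87, leaving 98 − 87 = 11 for the blank.
The known cells in row 5 total 95, leaving 98 − 95 = 3 for the blank.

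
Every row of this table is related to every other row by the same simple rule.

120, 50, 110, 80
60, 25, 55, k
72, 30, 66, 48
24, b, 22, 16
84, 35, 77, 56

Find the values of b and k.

Each row is a constant multiple of every other row — this is a multiplication table with the headers hidden.
Row 4 is 22/110 = 1/5 times row 1, so its entry in column 2 is 50 × 1/5 = 10.
Row 2 is 55/110 = 1/2 times row 1, so its entry in column 4 is 80 × 1/2 = 40.

b = 10, k = 40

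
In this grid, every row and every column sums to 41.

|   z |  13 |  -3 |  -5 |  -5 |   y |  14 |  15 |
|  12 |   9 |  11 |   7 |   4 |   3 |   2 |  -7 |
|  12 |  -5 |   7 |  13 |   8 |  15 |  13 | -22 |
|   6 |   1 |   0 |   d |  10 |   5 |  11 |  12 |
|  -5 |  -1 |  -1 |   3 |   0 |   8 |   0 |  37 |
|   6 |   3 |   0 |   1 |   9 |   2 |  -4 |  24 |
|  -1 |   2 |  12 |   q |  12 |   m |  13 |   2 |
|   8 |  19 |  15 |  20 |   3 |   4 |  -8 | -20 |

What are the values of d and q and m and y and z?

d = -4, q = 6, m = -5, y = 9, z = 3

Column 1: 12 + 12 + 6 − 5 + 6 − 1 + 8 = 38, so its missing entry is 41 − 38 = 3.
Row 4: 6 + 1 + 0 + 10 + 5 + 11 + 12 = 45, so its missing entry is 41 − 45 = -4.
Row 1: 3 + 13 − 3 − 5 − 5 + 14 + 15 = 32, so its missing entry is 41 − 32 = 9.
Column 6: 9 + 3 + 15 + 5 + 8 + 2 + 4 = 46, so its missing entry is 41 − 46 = -5.
Row 7: -1 + 2 + 12 + 12 − 5 + 13 + 2 = 35, so its missing entry is 41 − 35 = 6.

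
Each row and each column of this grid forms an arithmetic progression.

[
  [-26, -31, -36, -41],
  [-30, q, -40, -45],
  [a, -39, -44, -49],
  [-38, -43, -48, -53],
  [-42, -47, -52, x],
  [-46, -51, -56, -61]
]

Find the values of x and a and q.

x = -57, a = -34, q = -35

Along each row the entries change by -5 per step; down each column they change by -4.
Row 5: from -42 at column 1, stepping by -5 to column 4 gives -57.
Row 3: from -39 at column 2, stepping by -5 to column 1 gives -34.
Row 2: from -30 at column 1, stepping by -5 to column 2 gives -35.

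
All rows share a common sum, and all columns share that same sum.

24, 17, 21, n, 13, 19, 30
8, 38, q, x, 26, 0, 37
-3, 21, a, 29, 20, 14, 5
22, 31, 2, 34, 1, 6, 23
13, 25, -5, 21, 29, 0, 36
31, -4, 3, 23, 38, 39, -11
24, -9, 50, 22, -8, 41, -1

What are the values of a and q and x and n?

a = 33, q = 15, x = -5, n = -5

Rows 4 and 5 both sum to 119, so that's the common total.
Row 1 has 24 + 17 + 21 + 13 + 19 + 30 = 124; the blank must be 119 − 124 = -5.
Column 4 has -5 + 29 + 34 + 21 + 23 + 22 = 124; the blank must be 119 − 124 = -5.
Row 2 has 8 + 38 − 5 + 26 + 0 + 37 = 104; the blank must be 119 − 104 = 15.
Row 3 has -3 + 21 + 29 + 20 + 14 + 5 = 86; the blank must be 119 − 86 = 33.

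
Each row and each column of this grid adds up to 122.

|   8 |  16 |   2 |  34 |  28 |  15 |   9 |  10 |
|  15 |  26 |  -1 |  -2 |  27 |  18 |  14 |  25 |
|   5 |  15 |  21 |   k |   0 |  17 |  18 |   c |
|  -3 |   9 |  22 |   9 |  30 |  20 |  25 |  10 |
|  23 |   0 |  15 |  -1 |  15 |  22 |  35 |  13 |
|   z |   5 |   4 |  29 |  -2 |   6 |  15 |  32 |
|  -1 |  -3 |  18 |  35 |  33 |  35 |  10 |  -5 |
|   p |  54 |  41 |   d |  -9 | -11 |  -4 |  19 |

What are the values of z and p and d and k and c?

z = 33, p = 42, d = -10, k = 28, c = 18

Column 8 has 10 + 25 + 10 + 13 + 32 − 5 + 19 = 104; the blank must be 122 − 104 = 18.
Row 3 has 5 + 15 + 21 + 0 + 17 + 18 + 18 = 94; the blank must be 122 − 94 = 28.
Column 4 has 34 − 2 + 28 + 9 − 1 + 29 + 35 = 132; the blank must be 122 − 132 = -10.
Row 8 has 54 + 41 − 10 − 9 − 11 − 4 + 19 = 80; the blank must be 122 − 80 = 42.
Row 6 has 5 + 4 + 29 − 2 + 6 + 15 + 32 = 89; the blank must be 122 − 89 = 33.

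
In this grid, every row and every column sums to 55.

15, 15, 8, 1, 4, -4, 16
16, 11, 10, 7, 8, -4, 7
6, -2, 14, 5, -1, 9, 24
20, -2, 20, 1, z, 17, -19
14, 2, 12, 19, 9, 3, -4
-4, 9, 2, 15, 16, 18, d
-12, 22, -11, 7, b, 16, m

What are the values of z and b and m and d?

z = 18, b = 1, m = 32, d = -1

The known cells in row 6 total 56, leaving 55 − 56 = -1 for the blank.
The known cells in column 7 total 23, leaving 55 − 23 = 32 for the blank.
The known cells in row 7 total 54, leaving 55 − 54 = 1 for the blank.
The known cells in row 4 total 37, leaving 55 − 37 = 18 for the blank.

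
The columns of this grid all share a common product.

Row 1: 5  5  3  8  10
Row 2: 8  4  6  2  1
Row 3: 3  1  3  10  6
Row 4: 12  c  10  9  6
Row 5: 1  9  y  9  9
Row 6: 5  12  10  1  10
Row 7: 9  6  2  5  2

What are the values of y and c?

y = 6, c = 5

Columns 1 and 5 each multiply to 64800, so every column has product 64800.
Column 3: 3×6×3×10×10×2 = 10800, so the missing entry is 64800 ÷ 10800 = 6.
Column 2: 5×4×1×9×12×6 = 12960, so the missing entry is 64800 ÷ 12960 = 5.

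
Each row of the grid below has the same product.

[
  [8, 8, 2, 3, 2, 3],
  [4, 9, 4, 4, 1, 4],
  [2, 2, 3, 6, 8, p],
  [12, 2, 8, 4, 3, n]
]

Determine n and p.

Rows 1 and 2 each multiply to 2304, so every row has product 2304.
Row 4: 12×2×8×4×3 = 2304, so the missing entry is 2304 ÷ 2304 = 1.
Row 3: 2×2×3×6×8 = 576, so the missing entry is 2304 ÷ 576 = 4.

n = 1, p = 4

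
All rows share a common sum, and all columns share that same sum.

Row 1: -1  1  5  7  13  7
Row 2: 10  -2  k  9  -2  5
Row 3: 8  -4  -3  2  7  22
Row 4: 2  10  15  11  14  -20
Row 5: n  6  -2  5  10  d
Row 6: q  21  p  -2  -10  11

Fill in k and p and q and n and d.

Rows 1 and 3 both sum to 32, so that's the common total.
Row 2 has 10 − 2 + 9 − 2 + 5 = 20; the blank must be 32 − 20 = 12.
Column 6 has 7 + 5 + 22 − 20 + 11 = 25; the blank must be 32 − 25 = 7.
Row 5 has 6 − 2 + 5 + 10 + 7 = 26; the blank must be 32 − 26 = 6.
Column 1 has -1 + 10 + 8 + 2 + 6 = 25; the blank must be 32 − 25 = 7.
Row 6 has 7 + 21 − 2 − 10 + 11 = 27; the blank must be 32 − 27 = 5.

k = 12, p = 5, q = 7, n = 6, d = 7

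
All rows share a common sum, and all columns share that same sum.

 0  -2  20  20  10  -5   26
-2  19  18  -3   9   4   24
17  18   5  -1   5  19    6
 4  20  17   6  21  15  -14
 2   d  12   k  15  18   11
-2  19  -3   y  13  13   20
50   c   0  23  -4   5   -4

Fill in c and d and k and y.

c = -1, d = -4, k = 15, y = 9

Rows 1 and 2 both sum to 69, so that's the common total.
Row 6: -2 + 19 − 3 + 13 + 13 + 20 = 60, so its missing entry is 69 − 60 = 9.
Row 7: 50 + 0 + 23 − 4 + 5 − 4 = 70, so its missing entry is 69 − 70 = -1.
Column 2: -2 + 19 + 18 + 20 + 19 − 1 = 73, so its missing entry is 69 − 73 = -4.
Row 5: 2 − 4 + 12 + 15 + 18 + 11 = 54, so its missing entry is 69 − 54 = 15.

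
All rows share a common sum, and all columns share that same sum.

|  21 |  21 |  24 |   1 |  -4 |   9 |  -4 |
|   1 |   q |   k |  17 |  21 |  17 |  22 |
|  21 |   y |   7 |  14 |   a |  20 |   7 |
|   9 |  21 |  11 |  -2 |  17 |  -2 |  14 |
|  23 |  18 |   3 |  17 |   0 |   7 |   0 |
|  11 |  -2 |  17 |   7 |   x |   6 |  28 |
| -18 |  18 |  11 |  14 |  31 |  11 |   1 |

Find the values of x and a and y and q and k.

Rows 1 and 4 both sum to 68, so that's the common total.
Column 3 has 24 + 7 + 11 + 3 + 17 + 11 = 73; the blank must be 68 − 73 = -5.
Row 2 has 1 − 5 + 17 + 21 + 17 + 22 = 73; the blank must be 68 − 73 = -5.
Column 2 has 21 − 5 + 21 + 18 − 2 + 18 = 71; the blank must be 68 − 71 = -3.
Row 3 has 21 − 3 + 7 + 14 + 20 + 7 = 66; the blank must be 68 − 66 = 2.
Row 6 has 11 − 2 + 17 + 7 + 6 + 28 = 67; the blank must be 68 − 67 = 1.

x = 1, a = 2, y = -3, q = -5, k = -5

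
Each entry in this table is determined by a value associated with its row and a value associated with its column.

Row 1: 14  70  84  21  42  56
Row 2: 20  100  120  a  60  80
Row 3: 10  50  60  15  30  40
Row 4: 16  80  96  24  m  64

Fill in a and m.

Each row is a constant multiple of every other row — this is a multiplication table with the headers hidden.
Row 2 is 20/14 = 10/7 times row 1, so its entry in column 4 is 21 × 10/7 = 30.
Row 4 is 16/14 = 8/7 times row 1, so its entry in column 5 is 42 × 8/7 = 48.

a = 30, m = 48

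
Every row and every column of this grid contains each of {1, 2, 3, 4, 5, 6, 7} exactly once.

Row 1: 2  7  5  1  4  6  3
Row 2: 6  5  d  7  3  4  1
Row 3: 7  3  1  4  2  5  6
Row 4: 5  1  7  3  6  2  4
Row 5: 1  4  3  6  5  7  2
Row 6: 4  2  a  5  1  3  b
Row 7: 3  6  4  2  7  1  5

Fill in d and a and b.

At (row 2, col 3): row 2 already has {1, 3, 4, 5, 6, 7}, so the value is 2.
At (row 6, col 7): column 7 already has {1, 2, 3, 4, 5, 6}, so the value is 7.
For row 6, column 3: row 6 already has {1, 2, 3, 4, 5, 7}; that leaves 6.

d = 2, a = 6, b = 7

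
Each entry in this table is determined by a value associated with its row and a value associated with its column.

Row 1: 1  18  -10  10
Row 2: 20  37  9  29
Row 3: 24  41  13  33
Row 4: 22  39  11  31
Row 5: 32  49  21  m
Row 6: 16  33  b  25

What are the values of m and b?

m = 41, b = 5

The difference between any two rows is the same in every column — this is an addition table with the headers hidden.
Row 5 minus row 1 is 49 − 18 = 31, so its entry in column 4 is 10 + 31 = 41.
Row 6 minus row 1 is 33 − 18 = 15, so its entry in column 3 is -10 + 15 = 5.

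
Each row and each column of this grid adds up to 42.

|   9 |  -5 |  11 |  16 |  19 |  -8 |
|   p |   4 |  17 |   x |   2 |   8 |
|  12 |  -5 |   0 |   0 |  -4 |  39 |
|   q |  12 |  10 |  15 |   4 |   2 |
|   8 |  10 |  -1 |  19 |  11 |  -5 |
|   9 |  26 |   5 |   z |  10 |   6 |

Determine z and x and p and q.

z = -14, x = 6, p = 5, q = -1

Row 6: 9 + 26 + 5 + 10 + 6 = 56, so its missing entry is 42 − 56 = -14.
Column 4: 16 + 0 + 15 + 19 − 14 = 36, so its missing entry is 42 − 36 = 6.
Row 2: 4 + 17 + 6 + 2 + 8 = 37, so its missing entry is 42 − 37 = 5.
Row 4: 12 + 10 + 15 + 4 + 2 = 43, so its missing entry is 42 − 43 = -1.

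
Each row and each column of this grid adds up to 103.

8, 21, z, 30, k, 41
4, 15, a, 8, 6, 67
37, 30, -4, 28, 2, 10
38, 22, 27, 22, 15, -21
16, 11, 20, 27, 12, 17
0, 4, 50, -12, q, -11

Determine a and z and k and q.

a = 3, z = 7, k = -4, q = 72

The known cells in row 2 total 100, leaving 103 − 100 = 3 for the blank.
The known cells in column 3 total 96, leaving 103 − 96 = 7 for the blank.
The known cells in row 1 total 107, leaving 103 − 107 = -4 for the blank.
The known cells in row 6 total 31, leaving 103 − 31 = 72 for the blank.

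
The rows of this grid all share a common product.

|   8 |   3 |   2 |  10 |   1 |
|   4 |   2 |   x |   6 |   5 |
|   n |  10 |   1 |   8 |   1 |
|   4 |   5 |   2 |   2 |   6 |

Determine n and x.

Rows 1 and 4 each multiply to 480, so every row has product 480.
Row 3: 10×1×8×1 = 80, so the missing entry is 480 ÷ 80 = 6.
Row 2: 4×2×6×5 = 240, so the missing entry is 480 ÷ 240 = 2.

n = 6, x = 2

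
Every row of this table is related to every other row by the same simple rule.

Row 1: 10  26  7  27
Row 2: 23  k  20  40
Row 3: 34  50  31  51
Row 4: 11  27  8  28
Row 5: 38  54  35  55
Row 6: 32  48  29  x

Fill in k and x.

k = 39, x = 49

The difference between any two rows is the same in every column — this is an addition table with the headers hidden.
Row 2 minus row 1 is 20 − 7 = 13, so its entry in column 2 is 26 + 13 = 39.
Row 6 minus row 1 is 29 − 7 = 22, so its entry in column 4 is 27 + 22 = 49.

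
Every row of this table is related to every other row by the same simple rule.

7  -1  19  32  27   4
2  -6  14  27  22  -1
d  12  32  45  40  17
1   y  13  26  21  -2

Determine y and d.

The difference between any two rows is the same in every column — this is an addition table with the headers hidden.
Row 4 minus row 1 is -2 − 4 = -6, so its entry in column 2 is -1 + (-6) = -7.
Row 3 minus row 1 is 17 − 4 = 13, so its entry in column 1 is 7 + 13 = 20.

y = -7, d = 20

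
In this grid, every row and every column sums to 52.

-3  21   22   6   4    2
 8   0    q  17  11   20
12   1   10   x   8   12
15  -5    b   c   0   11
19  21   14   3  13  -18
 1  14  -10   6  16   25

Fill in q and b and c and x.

q = -4, b = 20, c = 11, x = 9

Row 3 has 12 + 1 + 10 + 8 + 12 = 43; the blank must be 52 − 43 = 9.
Row 2 has 8 + 0 + 17 + 11 + 20 = 56; the blank must be 52 − 56 = -4.
Column 3 has 22 − 4 + 10 + 14 − 10 = 32; the blank must be 52 − 32 = 20.
Row 4 has 15 − 5 + 20 + 0 + 11 = 41; the blank must be 52 − 41 = 11.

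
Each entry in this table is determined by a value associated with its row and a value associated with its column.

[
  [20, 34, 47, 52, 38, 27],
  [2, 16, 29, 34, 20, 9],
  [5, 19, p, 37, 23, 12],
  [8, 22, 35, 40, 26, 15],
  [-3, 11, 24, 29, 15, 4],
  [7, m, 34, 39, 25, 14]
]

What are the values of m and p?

The difference between any two rows is the same in every column — this is an addition table with the headers hidden.
Row 6 minus row 1 is 7 − 20 = -13, so its entry in column 2 is 34 + (-13) = 21.
Row 3 minus row 1 is 5 − 20 = -15, so its entry in column 3 is 47 + (-15) = 32.

m = 21, p = 32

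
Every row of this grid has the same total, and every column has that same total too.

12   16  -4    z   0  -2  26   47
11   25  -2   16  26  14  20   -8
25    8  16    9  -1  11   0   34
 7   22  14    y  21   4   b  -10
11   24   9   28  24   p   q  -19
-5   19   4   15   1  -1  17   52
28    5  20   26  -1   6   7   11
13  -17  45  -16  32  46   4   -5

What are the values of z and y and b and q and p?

z = 7, y = 17, b = 27, q = 1, p = 24

Rows 2 and 3 both sum to 102, so that's the common total.
Row 1: 12 + 16 − 4 + 0 − 2 + 26 + 47 = 95, so its missing entry is 102 − 95 = 7.
Column 6: -2 + 14 + 11 + 4 − 1 + 6 + 46 = 78, so its missing entry is 102 − 78 = 24.
Row 5: 11 + 24 + 9 + 28 + 24 + 24 − 19 = 101, so its missing entry is 102 − 101 = 1.
Column 4: 7 + 16 + 9 + 28 + 15 + 26 − 16 = 85, so its missing entry is 102 − 85 = 17.
Row 4: 7 + 22 + 14 + 17 + 21 + 4 − 10 = 75, so its missing entry is 102 − 75 = 27.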